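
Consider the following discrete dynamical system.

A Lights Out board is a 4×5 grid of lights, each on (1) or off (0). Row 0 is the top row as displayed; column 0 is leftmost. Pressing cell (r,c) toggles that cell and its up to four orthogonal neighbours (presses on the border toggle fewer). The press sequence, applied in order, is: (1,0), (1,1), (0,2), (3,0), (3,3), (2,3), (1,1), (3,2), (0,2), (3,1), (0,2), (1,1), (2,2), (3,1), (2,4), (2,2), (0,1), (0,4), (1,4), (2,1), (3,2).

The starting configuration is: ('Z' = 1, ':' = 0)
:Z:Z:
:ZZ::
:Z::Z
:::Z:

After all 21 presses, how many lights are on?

10

0) :Z:Z:
:ZZ::
:Z::Z
:::Z:
1) ZZ:Z:
Z:Z::
ZZ::Z
:::Z:
2) Z::Z:
:Z:::
Z:::Z
:::Z:
3) ZZZ::
:ZZ::
Z:::Z
:::Z:
4) ZZZ::
:ZZ::
::::Z
ZZ:Z:
5) ZZZ::
:ZZ::
:::ZZ
ZZZ:Z
6) ZZZ::
:ZZZ:
::Z::
ZZZZZ
7) Z:Z::
Z::Z:
:ZZ::
ZZZZZ
8) Z:Z::
Z::Z:
:Z:::
Z:::Z
9) ZZ:Z:
Z:ZZ:
:Z:::
Z:::Z
10) ZZ:Z:
Z:ZZ:
:::::
:ZZ:Z
11) Z:Z::
Z::Z:
:::::
:ZZ:Z
12) ZZZ::
:ZZZ:
:Z:::
:ZZ:Z
13) ZZZ::
:Z:Z:
::ZZ:
:Z::Z
14) ZZZ::
:Z:Z:
:ZZZ:
Z:Z:Z
15) ZZZ::
:Z:ZZ
:ZZ:Z
Z:Z::
16) ZZZ::
:ZZZZ
:::ZZ
Z::::
17) :::::
::ZZZ
:::ZZ
Z::::
18) :::ZZ
::ZZ:
:::ZZ
Z::::
19) :::Z:
::Z:Z
:::Z:
Z::::
20) :::Z:
:ZZ:Z
ZZZZ:
ZZ:::
21) :::Z:
:ZZ:Z
ZZ:Z:
Z:ZZ:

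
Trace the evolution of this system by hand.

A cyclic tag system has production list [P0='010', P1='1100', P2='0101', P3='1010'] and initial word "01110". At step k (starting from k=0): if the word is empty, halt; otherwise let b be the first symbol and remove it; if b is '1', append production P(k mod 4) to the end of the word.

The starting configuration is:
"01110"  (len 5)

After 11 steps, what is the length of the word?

18

0) "01110"  (len 5)
1) "1110"  (len 4)
2) "1101100"  (len 7)
3) "1011000101"  (len 10)
4) "0110001011010"  (len 13)
5) "110001011010"  (len 12)
6) "100010110101100"  (len 15)
7) "000101101011000101"  (len 18)
8) "00101101011000101"  (len 17)
9) "0101101011000101"  (len 16)
10) "101101011000101"  (len 15)
11) "011010110001010101"  (len 18)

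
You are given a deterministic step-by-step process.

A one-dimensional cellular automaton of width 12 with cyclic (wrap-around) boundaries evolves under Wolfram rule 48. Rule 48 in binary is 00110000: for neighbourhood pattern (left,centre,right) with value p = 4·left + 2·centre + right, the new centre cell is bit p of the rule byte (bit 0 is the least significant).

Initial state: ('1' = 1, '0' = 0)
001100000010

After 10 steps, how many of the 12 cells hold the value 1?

step 0: 001100000010
step 1: 000010000001
step 2: 100001000000
step 3: 010000100000
step 4: 001000010000
step 5: 000100001000
step 6: 000010000100
step 7: 000001000010
step 8: 000000100001
step 9: 100000010000
step 10: 010000001000

2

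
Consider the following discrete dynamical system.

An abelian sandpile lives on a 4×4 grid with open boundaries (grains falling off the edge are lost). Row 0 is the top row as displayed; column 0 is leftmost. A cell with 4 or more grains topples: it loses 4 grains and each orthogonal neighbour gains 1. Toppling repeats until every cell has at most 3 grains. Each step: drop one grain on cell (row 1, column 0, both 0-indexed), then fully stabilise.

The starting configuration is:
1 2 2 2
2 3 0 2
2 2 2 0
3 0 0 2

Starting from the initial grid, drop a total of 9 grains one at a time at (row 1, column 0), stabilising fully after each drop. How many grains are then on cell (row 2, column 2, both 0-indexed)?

step 0: 1 2 2 2
2 3 0 2
2 2 2 0
3 0 0 2
step 1: 1 2 2 2
3 3 0 2
2 2 2 0
3 0 0 2
step 2: 2 3 2 2
1 0 1 2
3 3 2 0
3 0 0 2
step 3: 2 3 2 2
2 0 1 2
3 3 2 0
3 0 0 2
step 4: 2 3 2 2
3 0 1 2
3 3 2 0
3 0 0 2
step 5: 3 3 2 2
1 2 1 2
2 0 3 0
0 2 0 2
step 6: 3 3 2 2
2 2 1 2
2 0 3 0
0 2 0 2
step 7: 3 3 2 2
3 2 1 2
2 0 3 0
0 2 0 2
step 8: 1 1 3 2
2 0 2 2
3 1 3 0
0 2 0 2
step 9: 1 1 3 2
3 0 2 2
3 1 3 0
0 2 0 2

3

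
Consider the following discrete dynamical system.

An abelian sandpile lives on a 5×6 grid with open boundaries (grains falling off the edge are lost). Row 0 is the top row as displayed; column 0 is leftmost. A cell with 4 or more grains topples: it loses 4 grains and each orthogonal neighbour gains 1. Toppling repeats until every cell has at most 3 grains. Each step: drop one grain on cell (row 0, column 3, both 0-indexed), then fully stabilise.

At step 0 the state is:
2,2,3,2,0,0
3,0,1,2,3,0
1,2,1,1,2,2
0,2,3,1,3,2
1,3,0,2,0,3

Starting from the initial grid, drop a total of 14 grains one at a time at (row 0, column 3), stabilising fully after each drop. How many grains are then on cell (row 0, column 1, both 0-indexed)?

3

gen 0: 2,2,3,2,0,0
3,0,1,2,3,0
1,2,1,1,2,2
0,2,3,1,3,2
1,3,0,2,0,3
gen 1: 2,2,3,3,0,0
3,0,1,2,3,0
1,2,1,1,2,2
0,2,3,1,3,2
1,3,0,2,0,3
gen 2: 2,3,0,1,1,0
3,0,2,3,3,0
1,2,1,1,2,2
0,2,3,1,3,2
1,3,0,2,0,3
gen 3: 2,3,0,2,1,0
3,0,2,3,3,0
1,2,1,1,2,2
0,2,3,1,3,2
1,3,0,2,0,3
gen 4: 2,3,0,3,1,0
3,0,2,3,3,0
1,2,1,1,2,2
0,2,3,1,3,2
1,3,0,2,0,3
gen 5: 2,3,1,1,3,0
3,0,3,1,0,1
1,2,1,2,3,2
0,2,3,1,3,2
1,3,0,2,0,3
gen 6: 2,3,1,2,3,0
3,0,3,1,0,1
1,2,1,2,3,2
0,2,3,1,3,2
1,3,0,2,0,3
gen 7: 2,3,1,3,3,0
3,0,3,1,0,1
1,2,1,2,3,2
0,2,3,1,3,2
1,3,0,2,0,3
gen 8: 2,3,2,1,0,1
3,0,3,2,1,1
1,2,1,2,3,2
0,2,3,1,3,2
1,3,0,2,0,3
gen 9: 2,3,2,2,0,1
3,0,3,2,1,1
1,2,1,2,3,2
0,2,3,1,3,2
1,3,0,2,0,3
gen 10: 2,3,2,3,0,1
3,0,3,2,1,1
1,2,1,2,3,2
0,2,3,1,3,2
1,3,0,2,0,3
gen 11: 2,3,3,0,1,1
3,0,3,3,1,1
1,2,1,2,3,2
0,2,3,1,3,2
1,3,0,2,0,3
gen 12: 2,3,3,1,1,1
3,0,3,3,1,1
1,2,1,2,3,2
0,2,3,1,3,2
1,3,0,2,0,3
gen 13: 2,3,3,2,1,1
3,0,3,3,1,1
1,2,1,2,3,2
0,2,3,1,3,2
1,3,0,2,0,3
gen 14: 2,3,3,3,1,1
3,0,3,3,1,1
1,2,1,2,3,2
0,2,3,1,3,2
1,3,0,2,0,3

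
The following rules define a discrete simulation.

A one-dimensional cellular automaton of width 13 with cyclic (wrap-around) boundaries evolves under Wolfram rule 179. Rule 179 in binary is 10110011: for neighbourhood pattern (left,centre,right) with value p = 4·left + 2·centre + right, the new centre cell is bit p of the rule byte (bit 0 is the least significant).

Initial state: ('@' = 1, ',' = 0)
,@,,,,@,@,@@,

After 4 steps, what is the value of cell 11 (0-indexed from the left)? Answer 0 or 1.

1

0) ,@,,,,@,@,@@,
1) @,@@@@,@,@,,@
2) ,@,@@,@,@,@@,
3) @,@,,@,@,@,,@
4) ,@,@@,@,@,@@,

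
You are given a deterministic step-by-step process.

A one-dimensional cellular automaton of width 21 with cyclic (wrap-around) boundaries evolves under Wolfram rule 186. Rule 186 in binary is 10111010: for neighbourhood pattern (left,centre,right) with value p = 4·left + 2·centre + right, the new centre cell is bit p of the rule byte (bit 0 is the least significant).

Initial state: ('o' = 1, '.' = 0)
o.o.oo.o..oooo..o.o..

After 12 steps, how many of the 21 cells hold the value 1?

14

t=0: o.o.oo.o..oooo..o.o..
t=1: .o.oo.o.ooooo.oo.o.oo
t=2: o.oo.o.ooooo.oo.o.oo.
t=3: .oo.o.ooooo.oo.o.oo.o
t=4: oo.o.ooooo.oo.o.oo.o.
t=5: o.o.ooooo.oo.o.oo.o.o
t=6: .o.ooooo.oo.o.oo.o.oo
t=7: o.ooooo.oo.o.oo.o.oo.
t=8: .ooooo.oo.o.oo.o.oo.o
t=9: ooooo.oo.o.oo.o.oo.o.
t=10: oooo.oo.o.oo.o.oo.o.o
t=11: ooo.oo.o.oo.o.oo.o.oo
t=12: oo.oo.o.oo.o.oo.o.ooo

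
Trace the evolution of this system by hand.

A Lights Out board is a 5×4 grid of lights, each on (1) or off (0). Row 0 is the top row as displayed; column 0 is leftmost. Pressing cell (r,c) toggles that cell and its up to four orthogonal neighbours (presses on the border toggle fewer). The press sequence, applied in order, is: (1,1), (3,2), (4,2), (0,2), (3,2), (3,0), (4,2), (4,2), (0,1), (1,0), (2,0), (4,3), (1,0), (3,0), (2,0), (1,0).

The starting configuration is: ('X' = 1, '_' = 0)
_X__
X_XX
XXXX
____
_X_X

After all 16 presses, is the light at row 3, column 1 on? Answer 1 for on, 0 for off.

0) _X__
X_XX
XXXX
____
_X_X
1) ____
_X_X
X_XX
____
_X_X
2) ____
_X_X
X__X
_XXX
_XXX
3) ____
_X_X
X__X
_X_X
____
4) _XXX
_XXX
X__X
_X_X
____
5) _XXX
_XXX
X_XX
__X_
__X_
6) _XXX
_XXX
__XX
XXX_
X_X_
7) _XXX
_XXX
__XX
XX__
XX_X
8) _XXX
_XXX
__XX
XXX_
X_X_
9) X__X
__XX
__XX
XXX_
X_X_
10) ___X
XXXX
X_XX
XXX_
X_X_
11) ___X
_XXX
_XXX
_XX_
X_X_
12) ___X
_XXX
_XXX
_XXX
X__X
13) X__X
X_XX
XXXX
_XXX
X__X
14) X__X
X_XX
_XXX
X_XX
___X
15) X__X
__XX
X_XX
__XX
___X
16) ___X
XXXX
__XX
__XX
___X

0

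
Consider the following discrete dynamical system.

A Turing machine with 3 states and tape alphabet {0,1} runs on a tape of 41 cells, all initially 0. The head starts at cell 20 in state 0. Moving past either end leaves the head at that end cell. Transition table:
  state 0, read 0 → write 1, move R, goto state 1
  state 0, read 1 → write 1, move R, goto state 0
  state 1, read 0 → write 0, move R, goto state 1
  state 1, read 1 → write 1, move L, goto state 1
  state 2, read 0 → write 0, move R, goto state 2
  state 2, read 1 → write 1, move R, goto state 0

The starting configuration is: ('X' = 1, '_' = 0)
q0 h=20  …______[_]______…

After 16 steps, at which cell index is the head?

36

t=0: q0 h=20  …______[_]______…
t=1: q1 h=21  …_____X[_]______…
t=2: q1 h=22  …____X_[_]______…
t=3: q1 h=23  …___X__[_]______…
t=4: q1 h=24  …__X___[_]______…
t=5: q1 h=25  …_X____[_]______…
t=6: q1 h=26  …X_____[_]______…
t=7: q1 h=27  …______[_]______…
t=8: q1 h=28  …______[_]______…
t=9: q1 h=29  …______[_]______…
t=10: q1 h=30  …______[_]______…
t=11: q1 h=31  …______[_]______…
t=12: q1 h=32  …______[_]______…
t=13: q1 h=33  …______[_]______…
t=14: q1 h=34  …______[_]______|
t=15: q1 h=35  …______[_]_____|
t=16: q1 h=36  …______[_]____|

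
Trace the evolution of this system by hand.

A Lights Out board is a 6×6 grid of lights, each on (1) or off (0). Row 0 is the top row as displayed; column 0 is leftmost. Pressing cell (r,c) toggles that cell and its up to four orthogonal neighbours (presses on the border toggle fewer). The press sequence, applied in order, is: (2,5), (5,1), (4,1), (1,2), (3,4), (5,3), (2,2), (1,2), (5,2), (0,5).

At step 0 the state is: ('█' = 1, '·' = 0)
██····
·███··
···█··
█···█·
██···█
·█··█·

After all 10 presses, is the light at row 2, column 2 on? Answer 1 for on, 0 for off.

[0] ██····
·███··
···█··
█···█·
██···█
·█··█·
[1] ██····
·███·█
···███
█···██
██···█
·█··█·
[2] ██····
·███·█
···███
█···██
█····█
█·█·█·
[3] ██····
·███·█
···███
██··██
·██··█
███·█·
[4] ███···
·····█
··████
██··██
·██··█
███·█·
[5] ███···
·····█
··██·█
██·█··
·██·██
███·█·
[6] ███···
·····█
··██·█
██·█··
·█████
██·█··
[7] ███···
··█··█
·█···█
████··
·█████
██·█··
[8] ██····
·█·█·█
·██··█
████··
·█████
██·█··
[9] ██····
·█·█·█
·██··█
████··
·█·███
█·█···
[10] ██··██
·█·█··
·██··█
████··
·█·███
█·█···

1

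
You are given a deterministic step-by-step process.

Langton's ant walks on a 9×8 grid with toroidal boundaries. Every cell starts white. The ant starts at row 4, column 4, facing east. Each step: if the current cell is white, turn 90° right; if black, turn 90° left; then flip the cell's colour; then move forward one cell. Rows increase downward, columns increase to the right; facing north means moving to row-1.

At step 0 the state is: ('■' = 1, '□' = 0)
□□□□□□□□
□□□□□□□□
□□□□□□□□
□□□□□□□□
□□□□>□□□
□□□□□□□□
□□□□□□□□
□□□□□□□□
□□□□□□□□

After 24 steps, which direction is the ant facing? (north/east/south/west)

k=0  □□□□□□□□
□□□□□□□□
□□□□□□□□
□□□□□□□□
□□□□>□□□
□□□□□□□□
□□□□□□□□
□□□□□□□□
□□□□□□□□
k=1  □□□□□□□□
□□□□□□□□
□□□□□□□□
□□□□□□□□
□□□□■□□□
□□□□v□□□
□□□□□□□□
□□□□□□□□
□□□□□□□□
k=2  □□□□□□□□
□□□□□□□□
□□□□□□□□
□□□□□□□□
□□□□■□□□
□□□<■□□□
□□□□□□□□
□□□□□□□□
□□□□□□□□
k=3  □□□□□□□□
□□□□□□□□
□□□□□□□□
□□□□□□□□
□□□^■□□□
□□□■■□□□
□□□□□□□□
□□□□□□□□
□□□□□□□□
k=4  □□□□□□□□
□□□□□□□□
□□□□□□□□
□□□□□□□□
□□□■>□□□
□□□■■□□□
□□□□□□□□
□□□□□□□□
□□□□□□□□
k=5  □□□□□□□□
□□□□□□□□
□□□□□□□□
□□□□^□□□
□□□■□□□□
□□□■■□□□
□□□□□□□□
□□□□□□□□
□□□□□□□□
k=6  □□□□□□□□
□□□□□□□□
□□□□□□□□
□□□□■>□□
□□□■□□□□
□□□■■□□□
□□□□□□□□
□□□□□□□□
□□□□□□□□
k=7  □□□□□□□□
□□□□□□□□
□□□□□□□□
□□□□■■□□
□□□■□v□□
□□□■■□□□
□□□□□□□□
□□□□□□□□
□□□□□□□□
k=8  □□□□□□□□
□□□□□□□□
□□□□□□□□
□□□□■■□□
□□□■<■□□
□□□■■□□□
□□□□□□□□
□□□□□□□□
□□□□□□□□
k=9  □□□□□□□□
□□□□□□□□
□□□□□□□□
□□□□^■□□
□□□■■■□□
□□□■■□□□
□□□□□□□□
□□□□□□□□
□□□□□□□□
k=10  □□□□□□□□
□□□□□□□□
□□□□□□□□
□□□<□■□□
□□□■■■□□
□□□■■□□□
□□□□□□□□
□□□□□□□□
□□□□□□□□
k=11  □□□□□□□□
□□□□□□□□
□□□^□□□□
□□□■□■□□
□□□■■■□□
□□□■■□□□
□□□□□□□□
□□□□□□□□
□□□□□□□□
k=12  □□□□□□□□
□□□□□□□□
□□□■>□□□
□□□■□■□□
□□□■■■□□
□□□■■□□□
□□□□□□□□
□□□□□□□□
□□□□□□□□
k=13  □□□□□□□□
□□□□□□□□
□□□■■□□□
□□□■v■□□
□□□■■■□□
□□□■■□□□
□□□□□□□□
□□□□□□□□
□□□□□□□□
k=14  □□□□□□□□
□□□□□□□□
□□□■■□□□
□□□<■■□□
□□□■■■□□
□□□■■□□□
□□□□□□□□
□□□□□□□□
□□□□□□□□
k=15  □□□□□□□□
□□□□□□□□
□□□■■□□□
□□□□■■□□
□□□v■■□□
□□□■■□□□
□□□□□□□□
□□□□□□□□
□□□□□□□□
k=16  □□□□□□□□
□□□□□□□□
□□□■■□□□
□□□□■■□□
□□□□>■□□
□□□■■□□□
□□□□□□□□
□□□□□□□□
□□□□□□□□
k=17  □□□□□□□□
□□□□□□□□
□□□■■□□□
□□□□^■□□
□□□□□■□□
□□□■■□□□
□□□□□□□□
□□□□□□□□
□□□□□□□□
k=18  □□□□□□□□
□□□□□□□□
□□□■■□□□
□□□<□■□□
□□□□□■□□
□□□■■□□□
□□□□□□□□
□□□□□□□□
□□□□□□□□
k=19  □□□□□□□□
□□□□□□□□
□□□^■□□□
□□□■□■□□
□□□□□■□□
□□□■■□□□
□□□□□□□□
□□□□□□□□
□□□□□□□□
k=20  □□□□□□□□
□□□□□□□□
□□<□■□□□
□□□■□■□□
□□□□□■□□
□□□■■□□□
□□□□□□□□
□□□□□□□□
□□□□□□□□
k=21  □□□□□□□□
□□^□□□□□
□□■□■□□□
□□□■□■□□
□□□□□■□□
□□□■■□□□
□□□□□□□□
□□□□□□□□
□□□□□□□□
k=22  □□□□□□□□
□□■>□□□□
□□■□■□□□
□□□■□■□□
□□□□□■□□
□□□■■□□□
□□□□□□□□
□□□□□□□□
□□□□□□□□
k=23  □□□□□□□□
□□■■□□□□
□□■v■□□□
□□□■□■□□
□□□□□■□□
□□□■■□□□
□□□□□□□□
□□□□□□□□
□□□□□□□□
k=24  □□□□□□□□
□□■■□□□□
□□<■■□□□
□□□■□■□□
□□□□□■□□
□□□■■□□□
□□□□□□□□
□□□□□□□□
□□□□□□□□

west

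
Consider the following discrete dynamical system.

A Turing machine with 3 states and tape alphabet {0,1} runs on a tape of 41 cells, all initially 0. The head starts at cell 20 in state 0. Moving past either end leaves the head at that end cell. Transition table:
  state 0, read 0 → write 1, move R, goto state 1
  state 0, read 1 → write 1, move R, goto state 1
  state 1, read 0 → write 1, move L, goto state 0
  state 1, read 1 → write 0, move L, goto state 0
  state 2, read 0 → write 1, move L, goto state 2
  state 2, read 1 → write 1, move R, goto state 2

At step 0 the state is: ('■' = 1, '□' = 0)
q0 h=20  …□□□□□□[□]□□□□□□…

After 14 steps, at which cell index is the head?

20

k=0  q0 h=20  …□□□□□□[□]□□□□□□…
k=1  q1 h=21  …□□□□□■[□]□□□□□□…
k=2  q0 h=20  …□□□□□□[■]■□□□□□…
k=3  q1 h=21  …□□□□□■[■]□□□□□□…
k=4  q0 h=20  …□□□□□□[■]□□□□□□…
k=5  q1 h=21  …□□□□□■[□]□□□□□□…
k=6  q0 h=20  …□□□□□□[■]■□□□□□…
k=7  q1 h=21  …□□□□□■[■]□□□□□□…
k=8  q0 h=20  …□□□□□□[■]□□□□□□…
k=9  q1 h=21  …□□□□□■[□]□□□□□□…
k=10  q0 h=20  …□□□□□□[■]■□□□□□…
k=11  q1 h=21  …□□□□□■[■]□□□□□□…
k=12  q0 h=20  …□□□□□□[■]□□□□□□…
k=13  q1 h=21  …□□□□□■[□]□□□□□□…
k=14  q0 h=20  …□□□□□□[■]■□□□□□…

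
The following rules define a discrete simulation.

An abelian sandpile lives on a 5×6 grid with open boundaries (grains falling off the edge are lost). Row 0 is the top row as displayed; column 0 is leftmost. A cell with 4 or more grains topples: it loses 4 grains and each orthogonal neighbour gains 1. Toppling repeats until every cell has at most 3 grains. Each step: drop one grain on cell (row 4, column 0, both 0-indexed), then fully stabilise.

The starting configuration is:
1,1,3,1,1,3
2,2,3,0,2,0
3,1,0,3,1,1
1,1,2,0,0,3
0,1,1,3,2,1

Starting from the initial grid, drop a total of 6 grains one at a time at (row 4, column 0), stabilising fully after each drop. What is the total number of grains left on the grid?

[0] 1,1,3,1,1,3
2,2,3,0,2,0
3,1,0,3,1,1
1,1,2,0,0,3
0,1,1,3,2,1
[1] 1,1,3,1,1,3
2,2,3,0,2,0
3,1,0,3,1,1
1,1,2,0,0,3
1,1,1,3,2,1
[2] 1,1,3,1,1,3
2,2,3,0,2,0
3,1,0,3,1,1
1,1,2,0,0,3
2,1,1,3,2,1
[3] 1,1,3,1,1,3
2,2,3,0,2,0
3,1,0,3,1,1
1,1,2,0,0,3
3,1,1,3,2,1
[4] 1,1,3,1,1,3
2,2,3,0,2,0
3,1,0,3,1,1
2,1,2,0,0,3
0,2,1,3,2,1
[5] 1,1,3,1,1,3
2,2,3,0,2,0
3,1,0,3,1,1
2,1,2,0,0,3
1,2,1,3,2,1
[6] 1,1,3,1,1,3
2,2,3,0,2,0
3,1,0,3,1,1
2,1,2,0,0,3
2,2,1,3,2,1

47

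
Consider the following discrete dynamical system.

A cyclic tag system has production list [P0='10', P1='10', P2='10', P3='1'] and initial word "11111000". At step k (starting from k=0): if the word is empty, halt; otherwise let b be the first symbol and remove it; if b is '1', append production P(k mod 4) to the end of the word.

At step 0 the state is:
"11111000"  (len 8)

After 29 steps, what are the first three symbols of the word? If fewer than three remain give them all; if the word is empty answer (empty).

101

[0] "11111000"  (len 8)
[1] "111100010"  (len 9)
[2] "1110001010"  (len 10)
[3] "11000101010"  (len 11)
[4] "10001010101"  (len 11)
[5] "000101010110"  (len 12)
[6] "00101010110"  (len 11)
[7] "0101010110"  (len 10)
[8] "101010110"  (len 9)
[9] "0101011010"  (len 10)
[10] "101011010"  (len 9)
[11] "0101101010"  (len 10)
[12] "101101010"  (len 9)
[13] "0110101010"  (len 10)
[14] "110101010"  (len 9)
[15] "1010101010"  (len 10)
[16] "0101010101"  (len 10)
[17] "101010101"  (len 9)
[18] "0101010110"  (len 10)
[19] "101010110"  (len 9)
[20] "010101101"  (len 9)
[21] "10101101"  (len 8)
[22] "010110110"  (len 9)
[23] "10110110"  (len 8)
[24] "01101101"  (len 8)
[25] "1101101"  (len 7)
[26] "10110110"  (len 8)
[27] "011011010"  (len 9)
[28] "11011010"  (len 8)
[29] "101101010"  (len 9)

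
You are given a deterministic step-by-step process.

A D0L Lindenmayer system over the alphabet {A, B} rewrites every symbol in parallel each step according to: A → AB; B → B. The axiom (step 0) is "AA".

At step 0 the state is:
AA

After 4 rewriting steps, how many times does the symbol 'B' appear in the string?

8

step 0: AA
step 1: ABAB
step 2: ABBABB
step 3: ABBBABBB
step 4: ABBBBABBBB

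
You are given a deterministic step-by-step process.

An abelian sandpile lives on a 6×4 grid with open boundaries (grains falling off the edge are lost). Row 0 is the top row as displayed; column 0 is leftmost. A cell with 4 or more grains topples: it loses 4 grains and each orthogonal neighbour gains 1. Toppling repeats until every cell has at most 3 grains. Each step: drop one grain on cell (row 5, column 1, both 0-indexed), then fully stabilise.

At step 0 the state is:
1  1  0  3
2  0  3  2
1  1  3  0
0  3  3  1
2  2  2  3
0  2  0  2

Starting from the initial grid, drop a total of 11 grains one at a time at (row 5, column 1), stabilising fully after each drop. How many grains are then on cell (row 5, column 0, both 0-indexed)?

3

step 0: 1  1  0  3
2  0  3  2
1  1  3  0
0  3  3  1
2  2  2  3
0  2  0  2
step 1: 1  1  0  3
2  0  3  2
1  1  3  0
0  3  3  1
2  2  2  3
0  3  0  2
step 2: 1  1  0  3
2  0  3  2
1  1  3  0
0  3  3  1
2  3  2  3
1  0  1  2
step 3: 1  1  0  3
2  0  3  2
1  1  3  0
0  3  3  1
2  3  2  3
1  1  1  2
step 4: 1  1  0  3
2  0  3  2
1  1  3  0
0  3  3  1
2  3  2  3
1  2  1  2
step 5: 1  1  0  3
2  0  3  2
1  1  3  0
0  3  3  1
2  3  2  3
1  3  1  2
step 6: 1  1  1  3
2  1  0  3
1  3  1  1
1  1  2  3
3  2  1  0
2  1  3  3
step 7: 1  1  1  3
2  1  0  3
1  3  1  1
1  1  2  3
3  2  1  0
2  2  3  3
step 8: 1  1  1  3
2  1  0  3
1  3  1  1
1  1  2  3
3  2  1  0
2  3  3  3
step 9: 1  1  1  3
2  1  0  3
1  3  1  1
1  1  2  3
3  3  2  1
3  1  1  0
step 10: 1  1  1  3
2  1  0  3
1  3  1  1
1  1  2  3
3  3  2  1
3  2  1  0
step 11: 1  1  1  3
2  1  0  3
1  3  1  1
1  1  2  3
3  3  2  1
3  3  1  0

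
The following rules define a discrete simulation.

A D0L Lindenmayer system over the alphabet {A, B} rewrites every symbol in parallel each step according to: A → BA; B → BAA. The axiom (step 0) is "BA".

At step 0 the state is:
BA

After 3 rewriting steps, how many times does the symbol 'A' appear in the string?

17

k=0  BA
k=1  BAABA
k=2  BAABABABAABA
k=3  BAABABABAABABAABABAABABABAABA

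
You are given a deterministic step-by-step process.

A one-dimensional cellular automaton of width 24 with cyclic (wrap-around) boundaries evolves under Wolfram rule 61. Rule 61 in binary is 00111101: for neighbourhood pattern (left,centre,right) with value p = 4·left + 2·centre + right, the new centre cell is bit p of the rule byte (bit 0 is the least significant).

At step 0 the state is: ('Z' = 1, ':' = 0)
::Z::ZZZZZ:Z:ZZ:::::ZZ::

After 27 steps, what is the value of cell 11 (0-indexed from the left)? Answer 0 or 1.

1

gen 0: ::Z::ZZZZZ:Z:ZZ:::::ZZ::
gen 1: Z:ZZ:Z::::ZZZZ:ZZZZ:Z:ZZ
gen 2: :ZZ:ZZZZZ:Z:::ZZ:::ZZZZ:
gen 3: :Z:ZZ::::ZZZZ:Z:ZZ:Z:::Z
gen 4: ZZZZ:ZZZ:Z:::ZZZZ:ZZZZ:Z
gen 5: ::::ZZ::ZZZZ:Z:::ZZ:::ZZ
gen 6: ZZZ:Z:Z:Z:::ZZZZ:Z:ZZ:Z:
gen 7: Z::ZZZZZZZZ:Z:::ZZZZ:ZZZ
gen 8: :Z:Z:::::::ZZZZ:Z:::ZZ::
gen 9: :ZZZZZZZZZ:Z:::ZZZZ:Z:ZZ
gen 10: ZZ::::::::ZZZZ:Z:::ZZZZ:
gen 11: Z:ZZZZZZZ:Z:::ZZZZ:Z:::Z
gen 12: :ZZ::::::ZZZZ:Z:::ZZZZ:Z
gen 13: ZZ:ZZZZZ:Z:::ZZZZ:Z:::ZZ
gen 14: ::ZZ::::ZZZZ:Z:::ZZZZ:Z:
gen 15: Z:Z:ZZZ:Z:::ZZZZ:Z:::ZZZ
gen 16: :ZZZZ::ZZZZ:Z:::ZZZZ:Z::
gen 17: :Z:::Z:Z:::ZZZZ:Z:::ZZZZ
gen 18: ZZZZ:ZZZZZ:Z:::ZZZZ:Z:::
gen 19: Z:::ZZ::::ZZZZ:Z:::ZZZZ:
gen 20: ZZZ:Z:ZZZ:Z:::ZZZZ:Z:::Z
gen 21: :::ZZZZ::ZZZZ:Z:::ZZZZ:Z
gen 22: ZZ:Z:::Z:Z:::ZZZZ:Z:::ZZ
gen 23: ::ZZZZ:ZZZZZ:Z:::ZZZZ:Z:
gen 24: Z:Z:::ZZ::::ZZZZ:Z:::ZZZ
gen 25: :ZZZZ:Z:ZZZ:Z:::ZZZZ:Z::
gen 26: :Z:::ZZZZ::ZZZZ:Z:::ZZZZ
gen 27: ZZZZ:Z:::Z:Z:::ZZZZ:Z:::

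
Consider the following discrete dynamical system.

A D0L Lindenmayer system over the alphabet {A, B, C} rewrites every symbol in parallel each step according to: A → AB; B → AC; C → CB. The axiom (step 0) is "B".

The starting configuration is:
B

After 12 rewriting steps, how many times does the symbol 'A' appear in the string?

1365

step 0: B
step 1: AC
step 2: ABCB
step 3: ABACCBAC
step 4: ABACABCBCBACABCB
step 5: ABACABCBABACCBACCBACABCBABACCBAC
step 6: ABACABCBABACCBACABACABCBCBACABCBCBACABCBABACCBACABACABCBCBACABCB
step 7: ABACABCBABACCBACABACABCBCBACABCBABACABCBABACCBACCBACABCBAB…CBABACCBACABACABCBCBACABCBABACABCBABACCBACCBACABCBABACCBAC  (len 128)
step 8: ABACABCBABACCBACABACABCBCBACABCBABACABCBABACCBACCBACABCBAB…CBABACCBACABACABCBCBACABCBCBACABCBABACCBACABACABCBCBACABCB  (len 256)
step 9: ABACABCBABACCBACABACABCBCBACABCBABACABCBABACCBACCBACABCBAB…CBABACCBACABACABCBCBACABCBABACABCBABACCBACCBACABCBABACCBAC  (len 512)
step 10: ABACABCBABACCBACABACABCBCBACABCBABACABCBABACCBACCBACABCBAB…CBABACCBACABACABCBCBACABCBCBACABCBABACCBACABACABCBCBACABCB  (len 1024)
step 11: ABACABCBABACCBACABACABCBCBACABCBABACABCBABACCBACCBACABCBAB…CBABACCBACABACABCBCBACABCBABACABCBABACCBACCBACABCBABACCBAC  (len 2048)
step 12: ABACABCBABACCBACABACABCBCBACABCBABACABCBABACCBACCBACABCBAB…CBABACCBACABACABCBCBACABCBCBACABCBABACCBACABACABCBCBACABCB  (len 4096)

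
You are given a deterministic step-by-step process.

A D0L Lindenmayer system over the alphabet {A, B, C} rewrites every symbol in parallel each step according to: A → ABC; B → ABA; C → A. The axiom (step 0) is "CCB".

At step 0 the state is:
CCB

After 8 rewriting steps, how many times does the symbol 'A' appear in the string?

2310

t=0: CCB
t=1: AAABA
t=2: ABCABCABCABAABC
t=3: ABCABAAABCABAAABCABAAABCABAABCABCABAA
t=4: ABCABAAABCABAABCABCABCABAAABCABAABCABCABCABAAABCABAABCABCABCABAAABCABAABCABCABAAABCABAAABCABAABCABC
t=5: ABCABAAABCABAABCABCABCABAAABCABAABCABCABAAABCABAAABCABAAAB…ABAABCABCABCABAAABCABAABCABCABCABAAABCABAABCABCABAAABCABAA  (len 257)
t=6: ABCABAAABCABAABCABCABCABAAABCABAABCABCABAAABCABAAABCABAAAB…ABAAABCABAABCABCABAAABCABAAABCABAABCABCABCABAAABCABAABCABC  (len 675)
t=7: ABCABAAABCABAABCABCABCABAAABCABAABCABCABAAABCABAAABCABAAAB…AAABCABAAABCABAAABCABAABCABCABCABAAABCABAABCABCABAAABCABAA  (len 1765)
t=8: ABCABAAABCABAABCABCABCABAAABCABAABCABCABAAABCABAAABCABAAAB…ABAAABCABAABCABCABAAABCABAAABCABAABCABCABCABAAABCABAABCABC  (len 4623)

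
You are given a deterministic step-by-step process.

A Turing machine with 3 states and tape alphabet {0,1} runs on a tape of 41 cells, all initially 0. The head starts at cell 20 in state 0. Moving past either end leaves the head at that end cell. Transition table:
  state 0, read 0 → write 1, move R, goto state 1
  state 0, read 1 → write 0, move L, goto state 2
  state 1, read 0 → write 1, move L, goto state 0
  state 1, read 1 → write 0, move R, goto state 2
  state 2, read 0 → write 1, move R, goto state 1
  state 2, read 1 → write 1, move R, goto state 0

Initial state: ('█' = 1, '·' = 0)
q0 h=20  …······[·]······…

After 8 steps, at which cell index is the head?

18

[0] q0 h=20  …······[·]······…
[1] q1 h=21  …·····█[·]······…
[2] q0 h=20  …······[█]█·····…
[3] q2 h=19  …······[·]·█····…
[4] q1 h=20  …·····█[·]█·····…
[5] q0 h=19  …······[█]██····…
[6] q2 h=18  …······[·]·██···…
[7] q1 h=19  …·····█[·]██····…
[8] q0 h=18  …······[█]███···…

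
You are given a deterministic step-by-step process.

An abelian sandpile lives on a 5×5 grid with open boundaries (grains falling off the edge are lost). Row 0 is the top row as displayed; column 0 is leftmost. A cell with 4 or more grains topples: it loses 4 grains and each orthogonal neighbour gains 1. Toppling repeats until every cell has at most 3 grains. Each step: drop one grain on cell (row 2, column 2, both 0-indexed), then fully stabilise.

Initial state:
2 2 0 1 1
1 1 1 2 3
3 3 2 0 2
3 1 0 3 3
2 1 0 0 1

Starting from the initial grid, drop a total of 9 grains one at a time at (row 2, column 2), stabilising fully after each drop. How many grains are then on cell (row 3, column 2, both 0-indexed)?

3

0) 2 2 0 1 1
1 1 1 2 3
3 3 2 0 2
3 1 0 3 3
2 1 0 0 1
1) 2 2 0 1 1
1 1 1 2 3
3 3 3 0 2
3 1 0 3 3
2 1 0 0 1
2) 2 2 0 1 1
2 2 2 2 3
1 1 1 1 2
0 3 1 3 3
3 1 0 0 1
3) 2 2 0 1 1
2 2 2 2 3
1 1 2 1 2
0 3 1 3 3
3 1 0 0 1
4) 2 2 0 1 1
2 2 2 2 3
1 1 3 1 2
0 3 1 3 3
3 1 0 0 1
5) 2 2 0 1 1
2 2 3 2 3
1 2 0 2 2
0 3 2 3 3
3 1 0 0 1
6) 2 2 0 1 1
2 2 3 2 3
1 2 1 2 2
0 3 2 3 3
3 1 0 0 1
7) 2 2 0 1 1
2 2 3 2 3
1 2 2 2 2
0 3 2 3 3
3 1 0 0 1
8) 2 2 0 1 1
2 2 3 2 3
1 2 3 2 2
0 3 2 3 3
3 1 0 0 1
9) 2 2 1 1 1
2 3 0 3 3
1 3 1 3 2
0 3 3 3 3
3 1 0 0 1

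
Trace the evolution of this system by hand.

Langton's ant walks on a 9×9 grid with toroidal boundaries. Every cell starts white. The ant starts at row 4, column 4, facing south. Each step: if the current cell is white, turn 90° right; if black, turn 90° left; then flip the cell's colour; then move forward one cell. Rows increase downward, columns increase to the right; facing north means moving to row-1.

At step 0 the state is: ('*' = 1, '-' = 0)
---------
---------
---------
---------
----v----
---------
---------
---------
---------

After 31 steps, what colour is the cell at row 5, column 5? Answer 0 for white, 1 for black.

k=0  ---------
---------
---------
---------
----v----
---------
---------
---------
---------
k=1  ---------
---------
---------
---------
---<*----
---------
---------
---------
---------
k=2  ---------
---------
---------
---^-----
---**----
---------
---------
---------
---------
k=3  ---------
---------
---------
---*>----
---**----
---------
---------
---------
---------
k=4  ---------
---------
---------
---**----
---*v----
---------
---------
---------
---------
k=5  ---------
---------
---------
---**----
---*->---
---------
---------
---------
---------
k=6  ---------
---------
---------
---**----
---*-*---
-----v---
---------
---------
---------
k=7  ---------
---------
---------
---**----
---*-*---
----<*---
---------
---------
---------
k=8  ---------
---------
---------
---**----
---*^*---
----**---
---------
---------
---------
k=9  ---------
---------
---------
---**----
---**>---
----**---
---------
---------
---------
k=10  ---------
---------
---------
---**^---
---**----
----**---
---------
---------
---------
k=11  ---------
---------
---------
---***>--
---**----
----**---
---------
---------
---------
k=12  ---------
---------
---------
---****--
---**-v--
----**---
---------
---------
---------
k=13  ---------
---------
---------
---****--
---**<*--
----**---
---------
---------
---------
k=14  ---------
---------
---------
---**^*--
---****--
----**---
---------
---------
---------
k=15  ---------
---------
---------
---*<-*--
---****--
----**---
---------
---------
---------
k=16  ---------
---------
---------
---*--*--
---*v**--
----**---
---------
---------
---------
k=17  ---------
---------
---------
---*--*--
---*->*--
----**---
---------
---------
---------
k=18  ---------
---------
---------
---*-^*--
---*--*--
----**---
---------
---------
---------
k=19  ---------
---------
---------
---*-*>--
---*--*--
----**---
---------
---------
---------
k=20  ---------
---------
------^--
---*-*---
---*--*--
----**---
---------
---------
---------
k=21  ---------
---------
------*>-
---*-*---
---*--*--
----**---
---------
---------
---------
k=22  ---------
---------
------**-
---*-*-v-
---*--*--
----**---
---------
---------
---------
k=23  ---------
---------
------**-
---*-*<*-
---*--*--
----**---
---------
---------
---------
k=24  ---------
---------
------^*-
---*-***-
---*--*--
----**---
---------
---------
---------
k=25  ---------
---------
-----<-*-
---*-***-
---*--*--
----**---
---------
---------
---------
k=26  ---------
-----^---
-----*-*-
---*-***-
---*--*--
----**---
---------
---------
---------
k=27  ---------
-----*>--
-----*-*-
---*-***-
---*--*--
----**---
---------
---------
---------
k=28  ---------
-----**--
-----*v*-
---*-***-
---*--*--
----**---
---------
---------
---------
k=29  ---------
-----**--
-----<**-
---*-***-
---*--*--
----**---
---------
---------
---------
k=30  ---------
-----**--
------**-
---*-v**-
---*--*--
----**---
---------
---------
---------
k=31  ---------
-----**--
------**-
---*-->*-
---*--*--
----**---
---------
---------
---------

1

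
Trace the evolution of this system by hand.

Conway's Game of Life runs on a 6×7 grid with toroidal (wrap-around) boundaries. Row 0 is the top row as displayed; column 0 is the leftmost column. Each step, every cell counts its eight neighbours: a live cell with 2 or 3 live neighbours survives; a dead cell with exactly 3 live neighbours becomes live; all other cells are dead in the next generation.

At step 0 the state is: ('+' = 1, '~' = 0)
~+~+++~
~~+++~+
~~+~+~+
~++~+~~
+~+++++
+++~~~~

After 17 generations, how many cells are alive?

12

t=0: ~+~+++~
~~+++~+
~~+~+~+
~++~+~~
+~+++++
+++~~~~
t=1: ~~~~~++
++~~~~+
+~~~+~~
~~~~~~~
~~~~+++
~~~~~~~
t=2: ~~~~~++
~+~~~~~
++~~~~+
~~~~+~+
~~~~~+~
~~~~+~~
t=3: ~~~~~+~
~+~~~+~
~+~~~++
~~~~~~+
~~~~++~
~~~~+~+
t=4: ~~~~+++
+~~~++~
~~~~~++
+~~~+~+
~~~~+~+
~~~~+~+
t=5: +~~+~~~
+~~~~~~
~~~~~~~
+~~~+~~
~~~++~+
+~~++~+
t=6: ++~++~~
~~~~~~~
~~~~~~~
~~~+++~
~~~~~~+
+~+~~~+
t=7: ++++~~+
~~~~~~~
~~~~+~~
~~~~++~
+~~++~+
~~++~++
t=8: ++~++++
++++~~~
~~~~++~
~~~~~~+
+~+~~~~
~~~~~~~
t=9: ~~~++++
~~~~~~~
+++++++
~~~~~++
~~~~~~~
~~++++~
t=10: ~~+~~~+
~+~~~~~
+++++~~
~+++~~~
~~~+~~+
~~+~~~+
t=11: +++~~~~
~~~~~~~
+~~~+~~
~~~~~~~
++~+~~~
+~++~++
t=12: +~++~~~
+~~~~~~
~~~~~~~
++~~~~~
++~++~~
~~~++~~
t=13: ~++++~~
~+~~~~~
++~~~~~
+++~~~~
++~++~~
+~~~~~~
t=14: ++++~~~
~~~+~~~
~~~~~~~
~~~+~~+
~~~+~~+
+~~~~~~
t=15: ++++~~~
~+~+~~~
~~~~~~~
~~~~~~~
+~~~~~+
+~~+~~+
t=16: ~~~++~+
++~+~~~
~~~~~~~
~~~~~~~
+~~~~~+
~~~+~~~
t=17: +~~++~~
+~+++~~
~~~~~~~
~~~~~~~
~~~~~~~
+~~++++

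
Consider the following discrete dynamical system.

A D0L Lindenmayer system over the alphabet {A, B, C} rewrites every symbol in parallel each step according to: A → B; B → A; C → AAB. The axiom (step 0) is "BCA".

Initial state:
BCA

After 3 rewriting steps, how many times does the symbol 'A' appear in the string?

3

[0] BCA
[1] AAABB
[2] BBBAA
[3] AAABB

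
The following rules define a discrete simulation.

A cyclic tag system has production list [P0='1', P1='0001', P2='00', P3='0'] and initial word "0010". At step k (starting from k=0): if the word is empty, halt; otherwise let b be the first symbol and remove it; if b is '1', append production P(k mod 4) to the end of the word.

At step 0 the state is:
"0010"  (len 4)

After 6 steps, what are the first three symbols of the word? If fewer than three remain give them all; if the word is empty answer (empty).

(empty)

0) "0010"  (len 4)
1) "010"  (len 3)
2) "10"  (len 2)
3) "000"  (len 3)
4) "00"  (len 2)
5) "0"  (len 1)
6) (halted — word empty)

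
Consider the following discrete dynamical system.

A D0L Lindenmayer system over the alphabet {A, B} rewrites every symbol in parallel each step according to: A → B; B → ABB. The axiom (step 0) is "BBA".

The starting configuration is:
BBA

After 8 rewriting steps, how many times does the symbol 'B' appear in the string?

2378

t=0: BBA
t=1: ABBABBB
t=2: BABBABBBABBABBABB
t=3: ABBBABBABBBABBABBABBBABBABBBABBABBBABBABB
t=4: BABBABBABBBABBABBBABBABBABBBABBABBBABBABBBABBABBABBBABBABBBABBABBABBBABBABBBABBABBABBBABBABBBABBABB
t=5: ABBBABBABBBABBABBBABBABBABBBABBABBBABBABBABBBABBABBBABBABB…ABBBABBABBBABBABBBABBABBABBBABBABBBABBABBABBBABBABBBABBABB  (len 239)
t=6: BABBABBABBBABBABBBABBABBABBBABBABBBABBABBABBBABBABBBABBABB…ABBBABBABBBABBABBBABBABBABBBABBABBBABBABBABBBABBABBBABBABB  (len 577)
t=7: ABBBABBABBBABBABBBABBABBABBBABBABBBABBABBABBBABBABBBABBABB…ABBBABBABBBABBABBBABBABBABBBABBABBBABBABBABBBABBABBBABBABB  (len 1393)
t=8: BABBABBABBBABBABBBABBABBABBBABBABBBABBABBABBBABBABBBABBABB…ABBBABBABBBABBABBBABBABBABBBABBABBBABBABBABBBABBABBBABBABB  (len 3363)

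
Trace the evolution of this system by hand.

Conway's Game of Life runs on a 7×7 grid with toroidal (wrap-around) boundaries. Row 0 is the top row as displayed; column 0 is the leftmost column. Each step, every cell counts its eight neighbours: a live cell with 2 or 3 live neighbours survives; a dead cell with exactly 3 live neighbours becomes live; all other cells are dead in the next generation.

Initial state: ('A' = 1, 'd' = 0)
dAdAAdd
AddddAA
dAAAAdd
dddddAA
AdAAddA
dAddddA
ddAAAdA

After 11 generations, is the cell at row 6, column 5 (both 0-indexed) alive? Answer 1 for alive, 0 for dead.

0

k=0  dAdAAdd
AddddAA
dAAAAdd
dddddAA
AdAAddA
dAddddA
ddAAAdA
k=1  dAddddd
AddddAA
dAAAAdd
dddddAA
dAAdddd
dAddAdA
dAddAdd
k=2  dAdddAA
AddAAAA
dAAAAdd
AdddAAd
dAAdddA
dAdAdAd
dAAddAd
k=3  dAdAddd
ddddddd
dAAdddd
AdddAAA
dAAAddA
dddAAAA
dAdddAd
k=4  ddAdddd
dAddddd
AAdddAA
ddddAAA
dAAdddd
dAdAddA
AddAdAA
k=5  AAAdddA
dAAdddA
dAddAdd
ddAdAdd
dAAAAdA
dAdAAAA
AAdAAAA
k=6  ddddAdd
dddAdAA
AAdddAd
AdddAdd
dAddddA
ddddddd
ddddddd
k=7  ddddAAd
AddddAA
AAdddAd
dddddAd
Adddddd
ddddddd
ddddddd
k=8  ddddAAd
AAddddd
AAddAAd
AAddddd
ddddddd
ddddddd
ddddddd
k=9  ddddddd
AAddddd
ddAdddd
AAddddA
ddddddd
ddddddd
ddddddd
k=10  ddddddd
dAddddd
ddAdddA
AAddddd
Adddddd
ddddddd
ddddddd
k=11  ddddddd
ddddddd
ddAdddd
AAddddA
AAddddd
ddddddd
ddddddd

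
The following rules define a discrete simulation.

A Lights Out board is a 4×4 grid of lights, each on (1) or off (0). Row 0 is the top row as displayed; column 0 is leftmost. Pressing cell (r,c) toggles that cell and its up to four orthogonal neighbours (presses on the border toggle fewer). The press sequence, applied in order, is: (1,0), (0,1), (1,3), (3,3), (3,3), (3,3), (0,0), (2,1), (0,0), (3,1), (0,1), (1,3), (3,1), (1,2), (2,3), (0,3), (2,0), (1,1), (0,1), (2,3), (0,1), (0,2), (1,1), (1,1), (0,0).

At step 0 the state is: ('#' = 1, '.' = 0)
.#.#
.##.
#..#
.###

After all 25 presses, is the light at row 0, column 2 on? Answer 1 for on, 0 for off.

[0] .#.#
.##.
#..#
.###
[1] ##.#
#.#.
...#
.###
[2] ..##
###.
...#
.###
[3] ..#.
##.#
....
.###
[4] ..#.
##.#
...#
.#..
[5] ..#.
##.#
....
.###
[6] ..#.
##.#
...#
.#..
[7] ###.
.#.#
...#
.#..
[8] ###.
...#
####
....
[9] ..#.
#..#
####
....
[10] ..#.
#..#
#.##
###.
[11] ##..
##.#
#.##
###.
[12] ##.#
###.
#.#.
###.
[13] ##.#
###.
###.
....
[14] ####
#..#
##..
....
[15] ####
#...
####
...#
[16] ##..
#..#
####
...#
[17] ##..
...#
..##
#..#
[18] #...
####
.###
#..#
[19] .##.
#.##
.###
#..#
[20] .##.
#.#.
.#..
#...
[21] #...
###.
.#..
#...
[22] ####
##..
.#..
#...
[23] #.##
..#.
....
#...
[24] ####
##..
.#..
#...
[25] ..##
.#..
.#..
#...

1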